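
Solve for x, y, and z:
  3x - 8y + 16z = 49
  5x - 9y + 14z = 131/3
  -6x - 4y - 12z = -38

Row-reduce the augmented matrix:
R1 ← R1 / (3).
R2 ← R2 − 5·R1.
R3 ← R3 + 6·R1.
R2 ← R2 / (13/3).
R1 ← R1 + 8/3·R2.
R3 ← R3 + 20·R2.
R3 ← R3 / (-500/13).
R1 ← R1 + 32/13·R3.
R2 ← R2 + 38/13·R3.
Reading off the reduced rows gives x = 1/3, y = 0, z = 3.

x = 1/3, y = 0, z = 3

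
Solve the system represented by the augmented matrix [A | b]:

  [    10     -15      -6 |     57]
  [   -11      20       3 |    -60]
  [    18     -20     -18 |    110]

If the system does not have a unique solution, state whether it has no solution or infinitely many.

no solution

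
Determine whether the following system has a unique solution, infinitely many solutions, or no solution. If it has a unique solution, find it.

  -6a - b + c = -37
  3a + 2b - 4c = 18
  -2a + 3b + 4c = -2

a = 6, b = 2, c = 1

Row-reduce the augmented matrix:
R1 ← R1 / (-6).
R2 ← R2 − 3·R1.
R3 ← R3 + 2·R1.
R2 ← R2 / (3/2).
R1 ← R1 − 1/6·R2.
R3 ← R3 − 10/3·R2.
R3 ← R3 / (103/9).
R1 ← R1 − 2/9·R3.
R2 ← R2 + 7/3·R3.
Reading off the reduced rows gives a = 6, b = 2, c = 1.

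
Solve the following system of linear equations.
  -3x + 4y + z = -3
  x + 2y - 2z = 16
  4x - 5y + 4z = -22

x = 2, y = 2, z = -5

Row-reduce the augmented matrix:
R1 ← R1 / (-3).
R2 ← R2 − 1·R1.
R3 ← R3 − 4·R1.
R2 ← R2 / (10/3).
R1 ← R1 + 4/3·R2.
R3 ← R3 − 1/3·R2.
R3 ← R3 / (11/2).
R1 ← R1 + 1·R3.
R2 ← R2 + 1/2·R3.
Reading off the reduced rows gives x = 2, y = 2, z = -5.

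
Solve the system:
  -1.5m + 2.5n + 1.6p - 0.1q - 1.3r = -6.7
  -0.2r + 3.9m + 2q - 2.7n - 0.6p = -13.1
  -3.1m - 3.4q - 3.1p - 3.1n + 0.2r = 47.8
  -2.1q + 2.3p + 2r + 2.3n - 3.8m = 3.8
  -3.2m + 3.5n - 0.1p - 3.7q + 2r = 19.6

m = -3, n = -2, p = -5, q = -5, r = -1

Row-reduce the augmented matrix:
R1 ← R1 / (-3/2).
R2 ← R2 − 39/10·R1.
R3 ← R3 + 31/10·R1.
R4 ← R4 + 19/5·R1.
R5 ← R5 + 16/5·R1.
R2 ← R2 / (19/5).
R1 ← R1 + 5/3·R2.
R3 ← R3 + 124/15·R2.
R4 ← R4 + 121/30·R2.
R5 ← R5 + 11/6·R2.
R3 ← R3 / (1271/950).
R1 ← R1 − 47/95·R3.
R2 ← R2 − 89/95·R3.
R4 ← R4 − 962/475·R3.
R5 ← R5 + 853/475·R3.
R4 ← R4 / (-22773/25420).
R1 ← R1 − 1553/2542·R4.
R2 ← R2 − 331/7626·R4.
R3 ← R3 − 1687/3813·R4.
R5 ← R5 + 9419/5084·R4.
R5 ← R5 / (-2501071/113865).
R1 ← R1 − 163675/22773·R5.
R2 ← R2 − 199619/68319·R5.
R3 ← R3 − 50440/68319·R5.
R4 ← R4 + 226571/22773·R5.
Reading off the reduced rows gives m = -3, n = -2, p = -5, q = -5, r = -1.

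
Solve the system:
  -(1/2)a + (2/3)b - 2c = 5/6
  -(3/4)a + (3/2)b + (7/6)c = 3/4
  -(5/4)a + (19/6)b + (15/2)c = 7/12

infinitely many solutions

Row-reduce:
R1 ← R1 / (-1/2).
R2 ← R2 + 3/4·R1.
R3 ← R3 + 5/4·R1.
R2 ← R2 / (1/2).
R1 ← R1 + 4/3·R2.
R3 ← R3 − 3/2·R2.
Rank is 2 with 3 unknowns, leaving c free.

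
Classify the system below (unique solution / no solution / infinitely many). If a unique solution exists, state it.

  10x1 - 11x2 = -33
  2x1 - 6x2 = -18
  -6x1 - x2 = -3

Row-reduce the augmented matrix:
R1 ← R1 / (10).
R2 ← R2 − 2·R1.
R3 ← R3 + 6·R1.
R2 ← R2 / (-19/5).
R1 ← R1 + 11/10·R2.
R3 ← R3 + 38/5·R2.
R3 reduces to 0 = 0, so the extra equation is consistent.
Reading off the reduced rows gives x1 = 0, x2 = 3.

x1 = 0, x2 = 3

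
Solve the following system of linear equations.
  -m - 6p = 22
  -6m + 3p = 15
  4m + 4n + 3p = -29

Row-reduce the augmented matrix:
R1 ← R1 / (-1).
R2 ← R2 + 6·R1.
R3 ← R3 − 4·R1.
Swap R2 and R3.
R2 ← R2 / (4).
R3 ← R3 / (39).
R1 ← R1 − 6·R3.
R2 ← R2 + 21/4·R3.
Reading off the reduced rows gives m = -4, n = -1, p = -3.

m = -4, n = -1, p = -3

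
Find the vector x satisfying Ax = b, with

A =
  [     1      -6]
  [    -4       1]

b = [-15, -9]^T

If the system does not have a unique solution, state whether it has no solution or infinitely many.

From equation 1: x_1 = -15 + 6·x_2.
Substitute into equation 2 and solve: x_2 = 3.
Then x_1 = 3.

x_1 = 3, x_2 = 3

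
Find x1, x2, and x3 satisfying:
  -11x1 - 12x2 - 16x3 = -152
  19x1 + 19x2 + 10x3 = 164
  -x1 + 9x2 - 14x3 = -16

x1 = 0, x2 = 6, x3 = 5

Row-reduce the augmented matrix:
R1 ← R1 / (-11).
R2 ← R2 − 19·R1.
R3 ← R3 + 1·R1.
R2 ← R2 / (-19/11).
R1 ← R1 − 12/11·R2.
R3 ← R3 − 111/11·R2.
R3 ← R3 / (-2196/19).
R1 ← R1 + 184/19·R3.
R2 ← R2 − 194/19·R3.
Reading off the reduced rows gives x1 = 0, x2 = 6, x3 = 5.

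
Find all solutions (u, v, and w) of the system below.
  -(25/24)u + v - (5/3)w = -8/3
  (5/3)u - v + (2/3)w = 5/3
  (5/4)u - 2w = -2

infinitely many solutions

Row-reduce:
R1 ← R1 / (-25/24).
R2 ← R2 − 5/3·R1.
R3 ← R3 − 5/4·R1.
R2 ← R2 / (3/5).
R1 ← R1 + 24/25·R2.
R3 ← R3 − 6/5·R2.
Rank is 2 with 3 unknowns, leaving w free.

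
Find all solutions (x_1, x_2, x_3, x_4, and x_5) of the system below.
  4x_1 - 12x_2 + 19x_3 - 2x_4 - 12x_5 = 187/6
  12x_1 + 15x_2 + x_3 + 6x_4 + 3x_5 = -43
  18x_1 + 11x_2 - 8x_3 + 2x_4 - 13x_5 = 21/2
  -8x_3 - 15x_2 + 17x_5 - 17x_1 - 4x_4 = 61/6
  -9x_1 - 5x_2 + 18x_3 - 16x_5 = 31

x_1 = -1/3, x_2 = -3, x_3 = -3/2, x_4 = 5/2, x_5 = -5/2

Row-reduce the augmented matrix:
R1 ← R1 / (4).
R2 ← R2 − 12·R1.
R3 ← R3 − 18·R1.
R4 ← R4 + 17·R1.
R5 ← R5 + 9·R1.
R2 ← R2 / (51).
R1 ← R1 + 3·R2.
R3 ← R3 − 65·R2.
R4 ← R4 + 66·R2.
R5 ← R5 + 32·R2.
R3 ← R3 / (-2257/102).
R1 ← R1 − 99/68·R3.
R2 ← R2 + 56/51·R3.
R4 ← R4 − 19/68·R3.
R5 ← R5 − 5225/204·R3.
R4 ← R4 / (6715/2257).
R1 ← R1 + 173/2257·R4.
R2 ← R2 − 1012/2257·R4.
R3 ← R3 − 438/2257·R4.
R5 ← R5 + 4381/2257·R4.
R5 ← R5 / (-120417/6715).
R1 ← R1 + 5756/6715·R5.
R2 ← R2 + 8521/6715·R5.
R3 ← R3 + 4524/6715·R5.
R4 ← R4 − 36926/6715·R5.
Reading off the reduced rows gives x_1 = -1/3, x_2 = -3, x_3 = -3/2, x_4 = 5/2, x_5 = -5/2.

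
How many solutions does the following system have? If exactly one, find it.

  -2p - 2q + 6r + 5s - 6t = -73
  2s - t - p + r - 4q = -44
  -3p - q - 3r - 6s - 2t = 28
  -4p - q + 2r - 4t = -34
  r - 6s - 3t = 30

p = 6, q = 6, r = -6, s = -5, t = -2

Row-reduce the augmented matrix:
R1 ← R1 / (-2).
R2 ← R2 + 1·R1.
R3 ← R3 + 3·R1.
R4 ← R4 + 4·R1.
R2 ← R2 / (-3).
R1 ← R1 − 1·R2.
R3 ← R3 − 2·R2.
R4 ← R4 − 3·R2.
R3 ← R3 / (-40/3).
R1 ← R1 + 11/3·R3.
R2 ← R2 − 2/3·R3.
R4 ← R4 + 12·R3.
R5 ← R5 − 1·R3.
R4 ← R4 / (39/20).
R1 ← R1 − 91/80·R4.
R2 ← R2 + 21/40·R4.
R3 ← R3 − 83/80·R4.
R5 ← R5 + 563/80·R4.
R5 ← R5 / (1037/156).
R1 ← R1 + 1/12·R5.
R2 ← R2 − 11/26·R5.
R3 ← R3 + 305/156·R5.
R4 ← R4 − 50/39·R5.
Reading off the reduced rows gives p = 6, q = 6, r = -6, s = -5, t = -2.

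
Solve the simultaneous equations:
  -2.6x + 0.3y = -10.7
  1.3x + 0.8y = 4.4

Row-reduce the augmented matrix:
R1 ← R1 / (-13/5).
R2 ← R2 − 13/10·R1.
R2 ← R2 / (19/20).
R1 ← R1 + 3/26·R2.
Reading off the reduced rows gives x = 4, y = -1.

x = 4, y = -1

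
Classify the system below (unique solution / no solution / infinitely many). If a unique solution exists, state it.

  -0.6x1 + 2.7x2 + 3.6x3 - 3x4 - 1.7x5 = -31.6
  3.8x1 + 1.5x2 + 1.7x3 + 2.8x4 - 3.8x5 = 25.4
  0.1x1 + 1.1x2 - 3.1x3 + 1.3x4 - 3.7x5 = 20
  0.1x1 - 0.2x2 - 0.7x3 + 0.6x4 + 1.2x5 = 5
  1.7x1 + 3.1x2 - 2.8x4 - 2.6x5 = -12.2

x1 = 3, x2 = -1, x3 = -3, x4 = 6, x5 = -1

Row-reduce the augmented matrix:
R1 ← R1 / (-3/5).
R2 ← R2 − 19/5·R1.
R3 ← R3 − 1/10·R1.
R4 ← R4 − 1/10·R1.
R5 ← R5 − 17/10·R1.
R2 ← R2 / (93/5).
R1 ← R1 + 9/2·R2.
R3 ← R3 − 31/20·R2.
R4 ← R4 − 1/4·R2.
R5 ← R5 − 43/4·R2.
R3 ← R3 / (-109/24).
R1 ← R1 + 9/124·R3.
R2 ← R2 − 245/186·R3.
R4 ← R4 + 1597/3720·R3.
R5 ← R5 + 14731/3720·R3.
R4 ← R4 / (19347/168950).
R1 ← R1 − 17677/16895·R4.
R2 ← R2 + 836/3379·R4.
R3 ← R3 + 258/545·R4.
R5 ← R5 + 643989/168950·R4.
R5 ← R5 / (1585169/32245).
R1 ← R1 + 766301/58041·R5.
R2 ← R2 − 80255/58041·R5.
R3 ← R3 − 121709/19347·R5.
R4 ← R4 − 696532/58041·R5.
Reading off the reduced rows gives x1 = 3, x2 = -1, x3 = -3, x4 = 6, x5 = -1.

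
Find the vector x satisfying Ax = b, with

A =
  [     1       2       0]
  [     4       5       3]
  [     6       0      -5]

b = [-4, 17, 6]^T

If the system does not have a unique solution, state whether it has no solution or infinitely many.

x_1 = 6, x_2 = -5, x_3 = 6

Row-reduce the augmented matrix:
R2 ← R2 − 4·R1.
R3 ← R3 − 6·R1.
R2 ← R2 / (-3).
R1 ← R1 − 2·R2.
R3 ← R3 + 12·R2.
R3 ← R3 / (-17).
R1 ← R1 − 2·R3.
R2 ← R2 + 1·R3.
Reading off the reduced rows gives x_1 = 6, x_2 = -5, x_3 = 6.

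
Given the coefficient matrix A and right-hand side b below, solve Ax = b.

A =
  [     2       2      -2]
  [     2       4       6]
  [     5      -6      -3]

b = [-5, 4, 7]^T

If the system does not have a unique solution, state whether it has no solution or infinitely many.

Row-reduce the augmented matrix:
R1 ← R1 / (2).
R2 ← R2 − 2·R1.
R3 ← R3 − 5·R1.
R2 ← R2 / (2).
R1 ← R1 − 1·R2.
R3 ← R3 + 11·R2.
R3 ← R3 / (46).
R1 ← R1 + 5·R3.
R2 ← R2 − 4·R3.
Reading off the reduced rows gives x_1 = 1/2, x_2 = -3/2, x_3 = 3/2.

x_1 = 1/2, x_2 = -3/2, x_3 = 3/2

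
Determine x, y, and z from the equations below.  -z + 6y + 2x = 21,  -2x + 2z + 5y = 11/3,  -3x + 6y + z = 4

Row-reduce the augmented matrix:
R1 ← R1 / (2).
R2 ← R2 + 2·R1.
R3 ← R3 + 3·R1.
R2 ← R2 / (11).
R1 ← R1 − 3·R2.
R3 ← R3 − 15·R2.
R3 ← R3 / (-41/22).
R1 ← R1 + 17/22·R3.
R2 ← R2 − 1/11·R3.
Reading off the reduced rows gives x = 3, y = 7/3, z = -1.

x = 3, y = 7/3, z = -1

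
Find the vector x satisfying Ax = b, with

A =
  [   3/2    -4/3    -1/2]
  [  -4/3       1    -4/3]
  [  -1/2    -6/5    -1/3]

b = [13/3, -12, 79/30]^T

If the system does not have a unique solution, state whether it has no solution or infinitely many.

Row-reduce the augmented matrix:
R1 ← R1 / (3/2).
R2 ← R2 + 4/3·R1.
R3 ← R3 + 1/2·R1.
R2 ← R2 / (-5/27).
R1 ← R1 + 8/9·R2.
R3 ← R3 + 74/45·R2.
R3 ← R3 / (2293/150).
R1 ← R1 − 41/5·R3.
R2 ← R2 − 48/5·R3.
Reading off the reduced rows gives x_1 = 1, x_2 = -4, x_3 = 5.

x_1 = 1, x_2 = -4, x_3 = 5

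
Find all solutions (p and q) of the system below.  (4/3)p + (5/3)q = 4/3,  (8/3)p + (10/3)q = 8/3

Row-reduce:
R1 ← R1 / (4/3).
R2 ← R2 − 8/3·R1.
Rank is 1 with 2 unknowns, leaving q free.

infinitely many solutions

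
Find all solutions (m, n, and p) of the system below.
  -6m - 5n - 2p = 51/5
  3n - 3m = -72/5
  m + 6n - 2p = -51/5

m = 9/5, n = -3, p = -3

Row-reduce the augmented matrix:
R1 ← R1 / (-6).
R2 ← R2 + 3·R1.
R3 ← R3 − 1·R1.
R2 ← R2 / (11/2).
R1 ← R1 − 5/6·R2.
R3 ← R3 − 31/6·R2.
R3 ← R3 / (-36/11).
R1 ← R1 − 2/11·R3.
R2 ← R2 − 2/11·R3.
Reading off the reduced rows gives m = 9/5, n = -3, p = -3.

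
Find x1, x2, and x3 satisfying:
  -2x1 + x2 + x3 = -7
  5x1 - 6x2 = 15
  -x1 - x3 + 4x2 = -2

x1 = 3, x2 = 0, x3 = -1

Row-reduce the augmented matrix:
R1 ← R1 / (-2).
R2 ← R2 − 5·R1.
R3 ← R3 + 1·R1.
R2 ← R2 / (-7/2).
R1 ← R1 + 1/2·R2.
R3 ← R3 − 7/2·R2.
R1 ← R1 + 6/7·R3.
R2 ← R2 + 5/7·R3.
Reading off the reduced rows gives x1 = 3, x2 = 0, x3 = -1.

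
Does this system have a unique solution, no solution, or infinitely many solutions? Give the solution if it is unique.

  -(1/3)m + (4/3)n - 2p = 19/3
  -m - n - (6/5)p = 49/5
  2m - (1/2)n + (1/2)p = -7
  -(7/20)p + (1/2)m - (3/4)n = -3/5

Row-reduce:
R1 ← R1 / (-1/3).
R2 ← R2 + 1·R1.
R3 ← R3 − 2·R1.
R4 ← R4 − 1/2·R1.
R2 ← R2 / (-5).
R1 ← R1 + 4·R2.
R3 ← R3 − 15/2·R2.
R4 ← R4 − 5/4·R2.
R3 ← R3 / (-43/10).
R1 ← R1 − 54/25·R3.
R2 ← R2 + 24/25·R3.
R4 ← R4 + 43/20·R3.
Row 4 reduces to 0 = -2, a contradiction. The system is inconsistent.

no solution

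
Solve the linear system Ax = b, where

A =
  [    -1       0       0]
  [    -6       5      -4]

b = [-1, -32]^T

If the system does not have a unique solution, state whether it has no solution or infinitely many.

infinitely many solutions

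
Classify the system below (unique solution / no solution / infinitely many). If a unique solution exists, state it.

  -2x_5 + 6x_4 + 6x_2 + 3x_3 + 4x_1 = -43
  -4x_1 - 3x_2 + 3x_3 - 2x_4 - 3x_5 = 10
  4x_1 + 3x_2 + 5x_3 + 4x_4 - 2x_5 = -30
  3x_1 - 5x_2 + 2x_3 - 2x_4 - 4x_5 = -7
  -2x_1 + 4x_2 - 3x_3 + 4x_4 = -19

Row-reduce the augmented matrix:
R1 ← R1 / (4).
R2 ← R2 + 4·R1.
R3 ← R3 − 4·R1.
R4 ← R4 − 3·R1.
R5 ← R5 + 2·R1.
R2 ← R2 / (3).
R1 ← R1 − 3/2·R2.
R3 ← R3 + 3·R2.
R4 ← R4 + 19/2·R2.
R5 ← R5 − 7·R2.
R3 ← R3 / (8).
R1 ← R1 + 9/4·R3.
R2 ← R2 − 2·R3.
R4 ← R4 − 75/4·R3.
R5 ← R5 + 31/2·R3.
R4 ← R4 / (71/48).
R1 ← R1 − 1/16·R4.
R2 ← R2 − 5/6·R4.
R3 ← R3 − 1/4·R4.
R5 ← R5 − 37/24·R4.
R5 ← R5 / (559/71).
R1 ← R1 − 62/71·R5.
R2 ← R2 − 235/71·R5.
R3 ← R3 − 35/71·R5.
R4 ← R4 + 635/142·R5.
Reading off the reduced rows gives x_1 = -2, x_2 = -1, x_3 = 1, x_4 = -4, x_5 = 4.

x_1 = -2, x_2 = -1, x_3 = 1, x_4 = -4, x_5 = 4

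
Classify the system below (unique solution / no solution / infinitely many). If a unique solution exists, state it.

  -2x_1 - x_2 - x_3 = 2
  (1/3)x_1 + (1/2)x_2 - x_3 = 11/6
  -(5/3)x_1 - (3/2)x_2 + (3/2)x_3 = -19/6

no solution

Row-reduce:
R1 ← R1 / (-2).
R2 ← R2 − 1/3·R1.
R3 ← R3 + 5/3·R1.
R2 ← R2 / (1/3).
R1 ← R1 − 1/2·R2.
R3 ← R3 + 2/3·R2.
Row 3 reduces to 0 = -1/2, a contradiction. The system is inconsistent.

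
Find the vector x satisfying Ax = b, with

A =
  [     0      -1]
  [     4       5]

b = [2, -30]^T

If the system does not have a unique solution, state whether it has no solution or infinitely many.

Row-reduce the augmented matrix:
Swap R1 and R2.
R1 ← R1 / (4).
R2 ← R2 / (-1).
R1 ← R1 − 5/4·R2.
Reading off the reduced rows gives x_1 = -5, x_2 = -2.

x_1 = -5, x_2 = -2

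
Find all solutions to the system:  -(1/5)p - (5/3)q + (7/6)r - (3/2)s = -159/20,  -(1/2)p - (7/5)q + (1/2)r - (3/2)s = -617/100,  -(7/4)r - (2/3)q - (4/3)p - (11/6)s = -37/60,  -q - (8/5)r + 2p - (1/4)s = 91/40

p = 1, q = 14/5, r = -2, s = 1/2

Row-reduce the augmented matrix:
R1 ← R1 / (-1/5).
R2 ← R2 + 1/2·R1.
R3 ← R3 + 4/3·R1.
R4 ← R4 − 2·R1.
R2 ← R2 / (83/30).
R1 ← R1 − 25/3·R2.
R3 ← R3 − 94/9·R2.
R4 ← R4 + 53/3·R2.
R3 ← R3 / (-403/996).
R1 ← R1 − 120/83·R3.
R2 ← R2 + 145/166·R3.
R4 ← R4 + 4453/830·R3.
R4 ← R4 / (27867/8060).
R1 ← R1 + 180/403·R4.
R2 ← R2 − 1225/806·R4.
R3 ← R3 − 326/403·R4.
Reading off the reduced rows gives p = 1, q = 14/5, r = -2, s = 1/2.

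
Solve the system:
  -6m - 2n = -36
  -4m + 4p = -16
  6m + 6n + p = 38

m = 6, n = 0, p = 2

Row-reduce the augmented matrix:
R1 ← R1 / (-6).
R2 ← R2 + 4·R1.
R3 ← R3 − 6·R1.
R2 ← R2 / (4/3).
R1 ← R1 − 1/3·R2.
R3 ← R3 − 4·R2.
R3 ← R3 / (-11).
R1 ← R1 + 1·R3.
R2 ← R2 − 3·R3.
Reading off the reduced rows gives m = 6, n = 0, p = 2.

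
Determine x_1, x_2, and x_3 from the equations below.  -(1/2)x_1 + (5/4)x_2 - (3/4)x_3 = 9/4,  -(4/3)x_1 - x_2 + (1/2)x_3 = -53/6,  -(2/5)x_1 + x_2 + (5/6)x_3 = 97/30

x_1 = 4, x_2 = 4, x_3 = 1

Row-reduce the augmented matrix:
R1 ← R1 / (-1/2).
R2 ← R2 + 4/3·R1.
R3 ← R3 + 2/5·R1.
R2 ← R2 / (-13/3).
R1 ← R1 + 5/2·R2.
R3 ← R3 / (43/30).
R1 ← R1 − 3/52·R3.
R2 ← R2 + 15/26·R3.
Reading off the reduced rows gives x_1 = 4, x_2 = 4, x_3 = 1.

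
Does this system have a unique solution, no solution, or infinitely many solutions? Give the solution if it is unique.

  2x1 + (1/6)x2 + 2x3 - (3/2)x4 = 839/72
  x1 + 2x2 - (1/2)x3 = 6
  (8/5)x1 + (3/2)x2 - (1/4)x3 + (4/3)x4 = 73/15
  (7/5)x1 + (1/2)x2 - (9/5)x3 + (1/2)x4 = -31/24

x1 = 2, x2 = 8/3, x3 = 8/3, x4 = -5/4

Row-reduce the augmented matrix:
R1 ← R1 / (2).
R2 ← R2 − 1·R1.
R3 ← R3 − 8/5·R1.
R4 ← R4 − 7/5·R1.
R2 ← R2 / (23/12).
R1 ← R1 − 1/12·R2.
R3 ← R3 − 41/30·R2.
R4 ← R4 − 23/60·R2.
R3 ← R3 / (-359/460).
R1 ← R1 − 49/46·R3.
R2 ← R2 + 18/23·R3.
R4 ← R4 + 29/10·R3.
R4 ← R4 / (-32452/5385).
R1 ← R1 − 2095/1077·R4.
R2 ← R2 + 579/359·R4.
R3 ← R3 + 2758/1077·R4.
Reading off the reduced rows gives x1 = 2, x2 = 8/3, x3 = 8/3, x4 = -5/4.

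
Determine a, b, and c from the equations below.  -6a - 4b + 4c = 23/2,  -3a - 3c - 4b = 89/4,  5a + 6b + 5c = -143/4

Row-reduce the augmented matrix:
R1 ← R1 / (-6).
R2 ← R2 + 3·R1.
R3 ← R3 − 5·R1.
R2 ← R2 / (-2).
R1 ← R1 − 2/3·R2.
R3 ← R3 − 8/3·R2.
R3 ← R3 / (5/3).
R1 ← R1 + 7/3·R3.
R2 ← R2 − 5/2·R3.
Reading off the reduced rows gives a = -9/4, b = -2, c = -5/2.

a = -9/4, b = -2, c = -5/2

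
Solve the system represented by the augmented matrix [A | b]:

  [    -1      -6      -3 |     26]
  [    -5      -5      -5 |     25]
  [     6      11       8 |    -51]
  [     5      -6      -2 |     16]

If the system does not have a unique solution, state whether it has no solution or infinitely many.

x_1 = -2, x_2 = -5, x_3 = 2

Row-reduce the augmented matrix:
R1 ← R1 / (-1).
R2 ← R2 + 5·R1.
R3 ← R3 − 6·R1.
R4 ← R4 − 5·R1.
R2 ← R2 / (25).
R1 ← R1 − 6·R2.
R3 ← R3 + 25·R2.
R4 ← R4 + 36·R2.
Swap R3 and R4.
R3 ← R3 / (-13/5).
R1 ← R1 − 3/5·R3.
R2 ← R2 − 2/5·R3.
R4 reduces to 0 = 0, so the extra equation is consistent.
Reading off the reduced rows gives x_1 = -2, x_2 = -5, x_3 = 2.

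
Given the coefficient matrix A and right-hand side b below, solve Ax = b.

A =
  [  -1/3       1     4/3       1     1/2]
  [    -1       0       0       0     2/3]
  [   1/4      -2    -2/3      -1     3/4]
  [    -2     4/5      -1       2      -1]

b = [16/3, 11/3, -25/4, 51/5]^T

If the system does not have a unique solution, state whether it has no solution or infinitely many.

infinitely many solutions

Row-reduce:
R1 ← R1 / (-1/3).
R2 ← R2 + 1·R1.
R3 ← R3 − 1/4·R1.
R4 ← R4 + 2·R1.
R2 ← R2 / (-3).
R1 ← R1 + 3·R2.
R3 ← R3 + 5/4·R2.
R4 ← R4 + 26/5·R2.
R3 ← R3 / (2).
R2 ← R2 − 4/3·R3.
R4 ← R4 + 31/15·R3.
R4 ← R4 / (67/30).
R2 ← R2 − 1/3·R4.
R3 ← R3 − 1/2·R4.
Rank is 4 with 5 unknowns, leaving x_5 free.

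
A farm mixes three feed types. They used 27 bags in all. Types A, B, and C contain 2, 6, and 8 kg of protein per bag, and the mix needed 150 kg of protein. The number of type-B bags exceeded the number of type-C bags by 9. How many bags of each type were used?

type-A bags: 6, type-B bags: 15, type-C bags: 6

Let a = type-A bags, b = type-B bags, c = type-C bags.
  a + b + c = 27
  2a + 6b + 8c = 150
  b - c = 9
Row-reduce the augmented matrix:
R2 ← R2 − 2·R1.
R2 ← R2 / (4).
R1 ← R1 − 1·R2.
R3 ← R3 − 1·R2.
R3 ← R3 / (-5/2).
R1 ← R1 + 1/2·R3.
R2 ← R2 − 3/2·R3.
Reading off the reduced rows gives a = 6, b = 15, c = 6.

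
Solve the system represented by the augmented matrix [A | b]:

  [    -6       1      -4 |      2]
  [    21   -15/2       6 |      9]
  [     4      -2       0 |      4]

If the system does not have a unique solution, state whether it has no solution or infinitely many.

Row-reduce:
R1 ← R1 / (-6).
R2 ← R2 − 21·R1.
R3 ← R3 − 4·R1.
R2 ← R2 / (-4).
R1 ← R1 + 1/6·R2.
R3 ← R3 + 4/3·R2.
Rank is 2 with 3 unknowns, leaving x_3 free.

infinitely many solutions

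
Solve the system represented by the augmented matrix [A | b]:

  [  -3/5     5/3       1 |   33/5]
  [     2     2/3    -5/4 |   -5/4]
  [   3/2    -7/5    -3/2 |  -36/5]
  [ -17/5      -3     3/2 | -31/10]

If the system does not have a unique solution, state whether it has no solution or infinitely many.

Row-reduce:
R1 ← R1 / (-3/5).
R2 ← R2 − 2·R1.
R3 ← R3 − 3/2·R1.
R4 ← R4 + 17/5·R1.
R2 ← R2 / (56/9).
R1 ← R1 + 25/9·R2.
R3 ← R3 − 83/30·R2.
R4 ← R4 + 112/9·R2.
R3 ← R3 / (33/448).
R1 ← R1 + 165/224·R3.
R2 ← R2 − 75/224·R3.
Row 4 reduces to 0 = 1, a contradiction. The system is inconsistent.

no solution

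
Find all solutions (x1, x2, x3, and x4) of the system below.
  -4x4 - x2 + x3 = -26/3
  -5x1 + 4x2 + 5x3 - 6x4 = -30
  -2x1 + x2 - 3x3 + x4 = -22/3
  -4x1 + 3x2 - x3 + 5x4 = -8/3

x1 = 3, x2 = -1, x3 = 1, x4 = 8/3

Row-reduce the augmented matrix:
Swap R1 and R2.
R1 ← R1 / (-5).
R3 ← R3 + 2·R1.
R4 ← R4 + 4·R1.
R2 ← R2 / (-1).
R1 ← R1 + 4/5·R2.
R3 ← R3 + 3/5·R2.
R4 ← R4 + 1/5·R2.
R3 ← R3 / (-28/5).
R1 ← R1 + 9/5·R3.
R2 ← R2 + 1·R3.
R4 ← R4 + 26/5·R3.
R4 ← R4 / (73/14).
R1 ← R1 − 71/28·R4.
R2 ← R2 − 83/28·R4.
R3 ← R3 + 29/28·R4.
Reading off the reduced rows gives x1 = 3, x2 = -1, x3 = 1, x4 = 8/3.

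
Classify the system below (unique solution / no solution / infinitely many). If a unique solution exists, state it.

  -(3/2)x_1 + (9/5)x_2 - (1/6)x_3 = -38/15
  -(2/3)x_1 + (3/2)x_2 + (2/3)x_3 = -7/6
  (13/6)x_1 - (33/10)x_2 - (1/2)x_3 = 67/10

Row-reduce:
R1 ← R1 / (-3/2).
R2 ← R2 + 2/3·R1.
R3 ← R3 − 13/6·R1.
R2 ← R2 / (7/10).
R1 ← R1 + 6/5·R2.
R3 ← R3 + 7/10·R2.
Row 3 reduces to 0 = 3, a contradiction. The system is inconsistent.

no solution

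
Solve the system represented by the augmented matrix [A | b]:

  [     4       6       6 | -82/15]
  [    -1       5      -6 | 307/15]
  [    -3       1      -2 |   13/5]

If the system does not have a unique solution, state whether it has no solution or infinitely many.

Row-reduce the augmented matrix:
R1 ← R1 / (4).
R2 ← R2 + 1·R1.
R3 ← R3 + 3·R1.
R2 ← R2 / (13/2).
R1 ← R1 − 3/2·R2.
R3 ← R3 − 11/2·R2.
R3 ← R3 / (82/13).
R1 ← R1 − 33/13·R3.
R2 ← R2 + 9/13·R3.
Reading off the reduced rows gives x_1 = 4/3, x_2 = 1, x_3 = -14/5.

x_1 = 4/3, x_2 = 1, x_3 = -14/5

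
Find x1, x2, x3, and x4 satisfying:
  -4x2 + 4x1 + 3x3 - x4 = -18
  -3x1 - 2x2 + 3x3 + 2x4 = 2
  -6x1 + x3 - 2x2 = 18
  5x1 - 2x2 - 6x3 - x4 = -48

x1 = -4, x2 = 5, x3 = 4, x4 = -6

Row-reduce the augmented matrix:
R1 ← R1 / (4).
R2 ← R2 + 3·R1.
R3 ← R3 + 6·R1.
R4 ← R4 − 5·R1.
R2 ← R2 / (-5).
R1 ← R1 + 1·R2.
R3 ← R3 + 8·R2.
R4 ← R4 − 3·R2.
R3 ← R3 / (-29/10).
R1 ← R1 + 3/10·R3.
R2 ← R2 + 21/20·R3.
R4 ← R4 + 33/5·R3.
R4 ← R4 / (260/29).
R1 ← R1 + 4/29·R4.
R2 ← R2 − 59/58·R4.
R3 ← R3 − 35/29·R4.
Reading off the reduced rows gives x1 = -4, x2 = 5, x3 = 4, x4 = -6.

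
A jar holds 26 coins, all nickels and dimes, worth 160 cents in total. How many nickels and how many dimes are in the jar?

Let n = nickels, d = dimes.
  n + d = 26
  5n + 10d = 160
From equation 1: n = 26 − d.
Substitute into equation 2 and solve: d = 6.
Then n = 20.

nickels: 20, dimes: 6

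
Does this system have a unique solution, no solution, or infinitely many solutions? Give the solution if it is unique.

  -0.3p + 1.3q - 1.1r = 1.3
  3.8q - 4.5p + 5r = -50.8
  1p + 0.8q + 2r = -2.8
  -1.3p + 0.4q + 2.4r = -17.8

p = 6, q = -1, r = -4

Row-reduce the augmented matrix:
R1 ← R1 / (-3/10).
R2 ← R2 + 9/2·R1.
R3 ← R3 − 1·R1.
R4 ← R4 + 13/10·R1.
R2 ← R2 / (-157/10).
R1 ← R1 + 13/3·R2.
R3 ← R3 − 77/15·R2.
R4 ← R4 + 157/30·R2.
R3 ← R3 / (842/157).
R1 ← R1 + 356/157·R3.
R2 ← R2 + 215/157·R3.
R4 reduces to 0 = 0, so the extra equation is consistent.
Reading off the reduced rows gives p = 6, q = -1, r = -4.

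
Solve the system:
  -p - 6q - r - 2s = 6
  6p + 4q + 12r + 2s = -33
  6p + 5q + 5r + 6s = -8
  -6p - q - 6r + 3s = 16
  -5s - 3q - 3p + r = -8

no solution

Row-reduce:
R1 ← R1 / (-1).
R2 ← R2 − 6·R1.
R3 ← R3 − 6·R1.
R4 ← R4 + 6·R1.
R5 ← R5 + 3·R1.
R2 ← R2 / (-32).
R1 ← R1 − 6·R2.
R3 ← R3 + 31·R2.
R4 ← R4 − 35·R2.
R5 ← R5 − 15·R2.
R3 ← R3 / (-109/16).
R1 ← R1 − 17/8·R3.
R2 ← R2 + 3/16·R3.
R4 ← R4 − 105/16·R3.
R5 ← R5 − 109/16·R3.
R4 ← R4 / (830/109).
R1 ← R1 − 139/109·R4.
R2 ← R2 − 23/109·R4.
R3 ← R3 + 59/109·R4.
Row 5 reduces to 0 = 1/2, a contradiction. The system is inconsistent.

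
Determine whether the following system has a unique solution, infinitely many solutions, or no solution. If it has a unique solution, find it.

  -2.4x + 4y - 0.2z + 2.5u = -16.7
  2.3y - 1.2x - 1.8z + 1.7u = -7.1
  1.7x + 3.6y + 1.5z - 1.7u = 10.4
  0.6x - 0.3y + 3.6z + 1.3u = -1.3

x = 6, y = 0, z = -1, u = -1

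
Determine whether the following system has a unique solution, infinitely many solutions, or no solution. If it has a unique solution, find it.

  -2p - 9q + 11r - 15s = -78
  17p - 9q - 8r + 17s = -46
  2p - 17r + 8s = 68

infinitely many solutions

Row-reduce:
R1 ← R1 / (-2).
R2 ← R2 − 17·R1.
R3 ← R3 − 2·R1.
R2 ← R2 / (-171/2).
R1 ← R1 − 9/2·R2.
R3 ← R3 + 9·R2.
R3 ← R3 / (-15).
R1 ← R1 + 1·R3.
R2 ← R2 + 1·R3.
Rank is 3 with 4 unknowns, leaving s free.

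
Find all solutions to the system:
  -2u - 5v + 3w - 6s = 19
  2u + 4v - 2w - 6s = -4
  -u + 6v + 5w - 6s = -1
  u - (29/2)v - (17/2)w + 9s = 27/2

no solution

Row-reduce:
R1 ← R1 / (-2).
R2 ← R2 − 2·R1.
R3 ← R3 + 1·R1.
R4 ← R4 − 1·R1.
R2 ← R2 / (-1).
R1 ← R1 − 5/2·R2.
R3 ← R3 − 17/2·R2.
R4 ← R4 + 17·R2.
R3 ← R3 / (12).
R1 ← R1 − 1·R3.
R2 ← R2 + 1·R3.
R4 ← R4 + 24·R3.
Row 4 reduces to 0 = 2, a contradiction. The system is inconsistent.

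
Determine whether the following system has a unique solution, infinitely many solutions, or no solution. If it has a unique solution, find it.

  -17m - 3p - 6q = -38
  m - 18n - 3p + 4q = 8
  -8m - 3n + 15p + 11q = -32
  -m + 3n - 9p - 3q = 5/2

Row-reduce the augmented matrix:
R1 ← R1 / (-17).
R2 ← R2 − 1·R1.
R3 ← R3 + 8·R1.
R4 ← R4 + 1·R1.
R2 ← R2 / (-18).
R3 ← R3 + 3·R2.
R4 ← R4 − 3·R2.
R3 ← R3 / (288/17).
R1 ← R1 − 3/17·R3.
R2 ← R2 − 3/17·R3.
R4 ← R4 + 159/17·R3.
R4 ← R4 / (757/144).
R1 ← R1 − 31/144·R4.
R2 ← R2 + 49/144·R4.
R3 ← R3 − 337/432·R4.
Reading off the reduced rows gives m = 5/2, n = -1/3, p = -1/2, q = -1/2.

m = 5/2, n = -1/3, p = -1/2, q = -1/2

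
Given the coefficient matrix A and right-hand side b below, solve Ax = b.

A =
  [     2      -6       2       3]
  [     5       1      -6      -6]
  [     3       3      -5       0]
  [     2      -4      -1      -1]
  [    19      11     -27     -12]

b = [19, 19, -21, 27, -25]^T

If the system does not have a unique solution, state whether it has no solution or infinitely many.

Row-reduce the augmented matrix:
R1 ← R1 / (2).
R2 ← R2 − 5·R1.
R3 ← R3 − 3·R1.
R4 ← R4 − 2·R1.
R5 ← R5 − 19·R1.
R2 ← R2 / (16).
R1 ← R1 + 3·R2.
R3 ← R3 − 12·R2.
R4 ← R4 − 2·R2.
R5 ← R5 − 68·R2.
R3 ← R3 / (1/4).
R1 ← R1 + 17/16·R3.
R2 ← R2 + 11/16·R3.
R4 ← R4 + 13/8·R3.
R5 ← R5 − 3/4·R3.
R4 ← R4 / (137/4).
R1 ← R1 − 183/8·R4.
R2 ← R2 − 117/8·R4.
R3 ← R3 − 45/2·R4.
R5 reduces to 0 = 0, so the extra equation is consistent.
Reading off the reduced rows gives x_1 = -1, x_2 = -6, x_3 = 0, x_4 = -5.

x_1 = -1, x_2 = -6, x_3 = 0, x_4 = -5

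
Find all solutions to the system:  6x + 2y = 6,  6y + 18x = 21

Row-reduce:
R1 ← R1 / (6).
R2 ← R2 − 18·R1.
Row 2 reduces to 0 = 3, a contradiction. The system is inconsistent.

no solution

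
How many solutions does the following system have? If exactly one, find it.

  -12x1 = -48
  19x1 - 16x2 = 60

x1 = 4, x2 = 1

Row-reduce the augmented matrix:
R1 ← R1 / (-12).
R2 ← R2 − 19·R1.
R2 ← R2 / (-16).
Reading off the reduced rows gives x1 = 4, x2 = 1.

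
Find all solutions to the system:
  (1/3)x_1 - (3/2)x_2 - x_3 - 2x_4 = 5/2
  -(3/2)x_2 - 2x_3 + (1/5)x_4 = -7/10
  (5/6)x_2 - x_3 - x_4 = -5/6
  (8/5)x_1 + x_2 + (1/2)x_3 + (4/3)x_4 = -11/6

Row-reduce the augmented matrix:
R1 ← R1 / (1/3).
R4 ← R4 − 8/5·R1.
R2 ← R2 / (-3/2).
R1 ← R1 + 9/2·R2.
R3 ← R3 − 5/6·R2.
R4 ← R4 − 41/5·R2.
R3 ← R3 / (-19/9).
R1 ← R1 − 3·R3.
R2 ← R2 − 4/3·R3.
R4 ← R4 + 169/30·R3.
R4 ← R4 / (20518/1425).
R1 ← R1 + 747/95·R4.
R2 ← R2 + 66/95·R4.
R3 ← R3 − 8/19·R4.
Reading off the reduced rows gives x_1 = 0, x_2 = -1, x_3 = 1, x_4 = -1.

x_1 = 0, x_2 = -1, x_3 = 1, x_4 = -1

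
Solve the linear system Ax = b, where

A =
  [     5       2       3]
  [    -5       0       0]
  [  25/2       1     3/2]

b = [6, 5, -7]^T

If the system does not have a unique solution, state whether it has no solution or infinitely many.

Row-reduce:
R1 ← R1 / (5).
R2 ← R2 + 5·R1.
R3 ← R3 − 25/2·R1.
R2 ← R2 / (2).
R1 ← R1 − 2/5·R2.
R3 ← R3 + 4·R2.
Rank is 2 with 3 unknowns, leaving x_3 free.

infinitely many solutions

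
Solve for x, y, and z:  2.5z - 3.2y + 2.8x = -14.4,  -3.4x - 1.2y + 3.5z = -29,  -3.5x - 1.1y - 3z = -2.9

Row-reduce the augmented matrix:
R1 ← R1 / (14/5).
R2 ← R2 + 17/5·R1.
R3 ← R3 + 7/2·R1.
R2 ← R2 / (-178/35).
R1 ← R1 + 8/7·R2.
R3 ← R3 + 51/10·R2.
R3 ← R3 / (-9155/1424).
R1 ← R1 + 205/356·R3.
R2 ← R2 + 915/712·R3.
Reading off the reduced rows gives x = 3, y = 4, z = -4.

x = 3, y = 4, z = -4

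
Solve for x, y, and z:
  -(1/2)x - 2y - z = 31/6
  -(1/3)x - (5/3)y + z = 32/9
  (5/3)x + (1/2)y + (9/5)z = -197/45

x = -5/3, y = -2, z = -1/3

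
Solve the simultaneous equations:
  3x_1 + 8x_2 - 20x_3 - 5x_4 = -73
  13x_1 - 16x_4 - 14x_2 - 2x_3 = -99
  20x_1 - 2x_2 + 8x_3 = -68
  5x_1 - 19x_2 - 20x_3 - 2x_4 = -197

x_1 = -5, x_2 = 4, x_3 = 5, x_4 = -2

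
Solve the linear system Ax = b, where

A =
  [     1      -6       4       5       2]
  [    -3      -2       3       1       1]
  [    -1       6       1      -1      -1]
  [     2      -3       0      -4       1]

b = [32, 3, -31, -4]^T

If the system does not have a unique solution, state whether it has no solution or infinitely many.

infinitely many solutions

Row-reduce:
R2 ← R2 + 3·R1.
R3 ← R3 + 1·R1.
R4 ← R4 − 2·R1.
R2 ← R2 / (-20).
R1 ← R1 + 6·R2.
R4 ← R4 − 9·R2.
R3 ← R3 / (5).
R1 ← R1 + 1/2·R3.
R2 ← R2 + 3/4·R3.
R4 ← R4 + 5/4·R3.
R4 ← R4 / (-29/5).
R1 ← R1 − 3/5·R4.
R2 ← R2 + 1/5·R4.
R3 ← R3 − 4/5·R4.
Rank is 4 with 5 unknowns, leaving x_5 free.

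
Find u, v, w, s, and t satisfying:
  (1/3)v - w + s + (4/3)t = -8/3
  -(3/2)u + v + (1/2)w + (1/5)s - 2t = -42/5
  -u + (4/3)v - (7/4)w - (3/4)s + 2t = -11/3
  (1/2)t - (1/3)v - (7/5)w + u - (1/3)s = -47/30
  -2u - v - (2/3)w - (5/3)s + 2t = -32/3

Row-reduce the augmented matrix:
Swap R1 and R2.
R1 ← R1 / (-3/2).
R3 ← R3 + 1·R1.
R4 ← R4 − 1·R1.
R5 ← R5 + 2·R1.
R2 ← R2 / (1/3).
R1 ← R1 + 2/3·R2.
R3 ← R3 − 2/3·R2.
R4 ← R4 − 1/3·R2.
R5 ← R5 + 7/3·R2.
R3 ← R3 / (-1/12).
R1 ← R1 + 7/3·R3.
R2 ← R2 + 3·R3.
R4 ← R4 + 1/15·R3.
R5 ← R5 + 25/3·R3.
R4 ← R4 / (83/75).
R1 ← R1 − 413/5·R4.
R2 ← R2 − 534/5·R4.
R3 ← R3 − 173/5·R4.
R5 ← R5 − 1467/5·R4.
R5 ← R5 / (330253/498).
R1 ← R1 − 93055/498·R5.
R2 ← R2 − 19967/83·R5.
R3 ← R3 − 12685/166·R5.
R4 ← R4 + 405/166·R5.
Reading off the reduced rows gives u = 6, v = 4, w = 6, s = -2, t = 3.

u = 6, v = 4, w = 6, s = -2, t = 3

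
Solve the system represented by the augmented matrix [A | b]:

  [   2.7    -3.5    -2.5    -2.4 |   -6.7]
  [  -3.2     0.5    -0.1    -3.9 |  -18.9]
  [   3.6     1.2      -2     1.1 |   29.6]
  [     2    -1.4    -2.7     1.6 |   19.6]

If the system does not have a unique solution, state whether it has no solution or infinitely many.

x_1 = 2, x_2 = 5, x_3 = -6, x_4 = 4

Row-reduce the augmented matrix:
R1 ← R1 / (27/10).
R2 ← R2 + 16/5·R1.
R3 ← R3 − 18/5·R1.
R4 ← R4 − 2·R1.
R2 ← R2 / (-197/54).
R1 ← R1 + 35/27·R2.
R3 ← R3 − 88/15·R2.
R4 ← R4 − 161/135·R2.
R3 ← R3 / (-17692/4925).
R1 ← R1 − 32/197·R3.
R2 ← R2 − 827/985·R3.
R4 ← R4 + 18217/9850·R3.
R4 ← R4 / (1607517/353840).
R1 ← R1 − 5359/4423·R4.
R2 ← R2 − 11281/35384·R4.
R3 ← R3 − 64477/35384·R4.
Reading off the reduced rows gives x_1 = 2, x_2 = 5, x_3 = -6, x_4 = 4.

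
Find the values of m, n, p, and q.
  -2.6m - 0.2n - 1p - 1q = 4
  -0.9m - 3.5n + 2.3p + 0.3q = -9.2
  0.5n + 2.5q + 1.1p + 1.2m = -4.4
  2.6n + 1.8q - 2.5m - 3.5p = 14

Row-reduce the augmented matrix:
R1 ← R1 / (-13/5).
R2 ← R2 + 9/10·R1.
R3 ← R3 − 6/5·R1.
R4 ← R4 + 5/2·R1.
R2 ← R2 / (-223/65).
R1 ← R1 − 1/13·R2.
R3 ← R3 − 53/130·R2.
R4 ← R4 − 363/130·R2.
R3 ← R3 / (425/446).
R1 ← R1 − 99/223·R3.
R2 ← R2 + 172/223·R3.
R4 ← R4 + 429/1115·R3.
R4 ← R4 / (88007/21250).
R1 ← R1 + 1246/2125·R4.
R2 ← R2 − 3238/2125·R4.
R3 ← R3 − 4717/2125·R4.
Reading off the reduced rows gives m = 0, n = 0, p = -4, q = 0.

m = 0, n = 0, p = -4, q = 0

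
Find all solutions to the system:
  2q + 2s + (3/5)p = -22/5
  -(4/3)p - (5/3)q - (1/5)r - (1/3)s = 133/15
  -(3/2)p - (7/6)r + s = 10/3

infinitely many solutions

Row-reduce:
R1 ← R1 / (3/5).
R2 ← R2 + 4/3·R1.
R3 ← R3 + 3/2·R1.
R2 ← R2 / (25/9).
R1 ← R1 − 10/3·R2.
R3 ← R3 − 5·R2.
R3 ← R3 / (-121/150).
R1 ← R1 − 6/25·R3.
R2 ← R2 + 9/125·R3.
Rank is 3 with 4 unknowns, leaving s free.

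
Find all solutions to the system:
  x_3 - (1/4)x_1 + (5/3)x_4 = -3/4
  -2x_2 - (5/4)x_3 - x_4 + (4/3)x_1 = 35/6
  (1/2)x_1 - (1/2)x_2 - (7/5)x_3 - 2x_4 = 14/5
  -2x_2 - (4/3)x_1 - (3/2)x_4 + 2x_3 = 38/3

x_1 = -5, x_2 = -5, x_3 = -2, x_4 = 0

Row-reduce the augmented matrix:
R1 ← R1 / (-1/4).
R2 ← R2 − 4/3·R1.
R3 ← R3 − 1/2·R1.
R4 ← R4 + 4/3·R1.
R2 ← R2 / (-2).
R3 ← R3 + 1/2·R2.
R4 ← R4 + 2·R2.
R3 ← R3 / (-101/240).
R1 ← R1 + 4·R3.
R2 ← R2 + 49/24·R3.
R4 ← R4 + 89/12·R3.
R4 ← R4 / (-4253/606).
R1 ← R1 + 60/101·R4.
R2 ← R2 + 256/303·R4.
R3 ← R3 − 460/303·R4.
Reading off the reduced rows gives x_1 = -5, x_2 = -5, x_3 = -2, x_4 = 0.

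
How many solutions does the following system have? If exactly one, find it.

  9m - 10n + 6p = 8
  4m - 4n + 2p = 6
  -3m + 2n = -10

infinitely many solutions

Row-reduce:
R1 ← R1 / (9).
R2 ← R2 − 4·R1.
R3 ← R3 + 3·R1.
R2 ← R2 / (4/9).
R1 ← R1 + 10/9·R2.
R3 ← R3 + 4/3·R2.
Rank is 2 with 3 unknowns, leaving p free.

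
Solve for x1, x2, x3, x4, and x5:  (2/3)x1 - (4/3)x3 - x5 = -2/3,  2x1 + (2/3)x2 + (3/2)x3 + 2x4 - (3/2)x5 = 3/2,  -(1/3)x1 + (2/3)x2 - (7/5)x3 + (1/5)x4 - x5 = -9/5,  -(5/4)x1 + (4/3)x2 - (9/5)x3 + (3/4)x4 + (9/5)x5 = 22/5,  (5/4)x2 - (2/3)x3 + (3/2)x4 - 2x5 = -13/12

x1 = 0, x2 = -3, x3 = -1, x4 = 4, x5 = 2

Row-reduce the augmented matrix:
R1 ← R1 / (2/3).
R2 ← R2 − 2·R1.
R3 ← R3 + 1/3·R1.
R4 ← R4 + 5/4·R1.
R2 ← R2 / (2/3).
R3 ← R3 − 2/3·R2.
R4 ← R4 − 4/3·R2.
R5 ← R5 − 5/4·R2.
R3 ← R3 / (-227/30).
R1 ← R1 + 2·R3.
R2 ← R2 − 33/4·R3.
R4 ← R4 + 153/10·R3.
R5 ← R5 + 527/48·R3.
R4 ← R4 / (1769/4540).
R1 ← R1 − 108/227·R4.
R2 ← R2 − 471/454·R4.
R3 ← R3 − 54/227·R4.
R5 ← R5 − 657/1816·R4.
R5 ← R5 / (-22903/7076).
R1 ← R1 + 15423/3538·R5.
R2 ← R2 + 15894/1769·R5.
R3 ← R3 + 2529/1769·R5.
R4 ← R4 − 27159/3538·R5.
Reading off the reduced rows gives x1 = 0, x2 = -3, x3 = -1, x4 = 4, x5 = 2.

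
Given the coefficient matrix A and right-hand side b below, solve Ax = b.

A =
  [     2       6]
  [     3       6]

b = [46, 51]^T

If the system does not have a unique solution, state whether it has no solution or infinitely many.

x_1 = 5, x_2 = 6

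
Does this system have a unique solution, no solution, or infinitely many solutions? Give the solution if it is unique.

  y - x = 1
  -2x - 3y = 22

From equation 1: x = -1 + y.
Substitute into equation 2 and solve: y = -4.
Then x = -5.

x = -5, y = -4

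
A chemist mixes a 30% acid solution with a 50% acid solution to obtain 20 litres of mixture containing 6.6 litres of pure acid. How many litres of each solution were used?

litres of solution A: 17, litres of solution B: 3

Let a = litres of solution A, b = litres of solution B.
  a + b = 20
  (3/10)a + (1/2)b = 33/5
From equation 1: a = 20 − b.
Substitute into equation 2 and solve: b = 3.
Then a = 17.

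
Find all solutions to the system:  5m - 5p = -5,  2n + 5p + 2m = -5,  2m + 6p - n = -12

Row-reduce the augmented matrix:
R1 ← R1 / (5).
R2 ← R2 − 2·R1.
R3 ← R3 − 2·R1.
R2 ← R2 / (2).
R3 ← R3 + 1·R2.
R3 ← R3 / (23/2).
R1 ← R1 + 1·R3.
R2 ← R2 − 7/2·R3.
Reading off the reduced rows gives m = -2, n = 2, p = -1.

m = -2, n = 2, p = -1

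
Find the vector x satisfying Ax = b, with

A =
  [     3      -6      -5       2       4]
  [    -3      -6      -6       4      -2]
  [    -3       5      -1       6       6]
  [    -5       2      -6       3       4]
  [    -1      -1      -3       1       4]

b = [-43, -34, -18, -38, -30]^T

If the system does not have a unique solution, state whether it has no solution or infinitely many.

Row-reduce the augmented matrix:
R1 ← R1 / (3).
R2 ← R2 + 3·R1.
R3 ← R3 + 3·R1.
R4 ← R4 + 5·R1.
R5 ← R5 + 1·R1.
R2 ← R2 / (-12).
R1 ← R1 + 2·R2.
R3 ← R3 + 1·R2.
R4 ← R4 + 8·R2.
R5 ← R5 + 3·R2.
R3 ← R3 / (-61/12).
R1 ← R1 − 1/6·R3.
R2 ← R2 − 11/12·R3.
R4 ← R4 + 7·R3.
R5 ← R5 + 23/12·R3.
R4 ← R4 / (-1463/183).
R1 ← R1 + 16/183·R4.
R2 ← R2 − 52/61·R4.
R3 ← R3 + 90/61·R4.
R5 ← R5 + 487/183·R4.
R5 ← R5 / (48/19).
R1 ← R1 − 26/19·R5.
R2 ← R2 − 22/19·R5.
R3 ← R3 + 22/19·R5.
R4 ← R4 − 10/19·R5.
Reading off the reduced rows gives x_1 = 2, x_2 = 3, x_3 = 3, x_4 = 0, x_5 = -4.

x_1 = 2, x_2 = 3, x_3 = 3, x_4 = 0, x_5 = -4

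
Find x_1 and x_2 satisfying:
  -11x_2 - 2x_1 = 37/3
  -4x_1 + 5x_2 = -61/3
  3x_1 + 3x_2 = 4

Row-reduce the augmented matrix:
R1 ← R1 / (-2).
R2 ← R2 + 4·R1.
R3 ← R3 − 3·R1.
R2 ← R2 / (27).
R1 ← R1 − 11/2·R2.
R3 ← R3 + 27/2·R2.
R3 reduces to 0 = 0, so the extra equation is consistent.
Reading off the reduced rows gives x_1 = 3, x_2 = -5/3.

x_1 = 3, x_2 = -5/3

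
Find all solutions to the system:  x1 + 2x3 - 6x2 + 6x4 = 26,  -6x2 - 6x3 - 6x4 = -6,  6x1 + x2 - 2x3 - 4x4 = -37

Row-reduce:
R3 ← R3 − 6·R1.
R2 ← R2 / (-6).
R1 ← R1 + 6·R2.
R3 ← R3 − 37·R2.
R3 ← R3 / (-51).
R1 ← R1 − 8·R3.
R2 ← R2 − 1·R3.
Rank is 3 with 4 unknowns, leaving x4 free.

infinitely many solutions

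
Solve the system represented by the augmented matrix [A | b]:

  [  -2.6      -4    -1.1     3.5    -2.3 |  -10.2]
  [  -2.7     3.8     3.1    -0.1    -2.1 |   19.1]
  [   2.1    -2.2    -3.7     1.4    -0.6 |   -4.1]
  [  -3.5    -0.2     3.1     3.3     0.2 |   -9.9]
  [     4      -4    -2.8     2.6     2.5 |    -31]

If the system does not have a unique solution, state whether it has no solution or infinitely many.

x_1 = -3, x_2 = 5, x_3 = -4, x_4 = -2, x_5 = -2

Row-reduce the augmented matrix:
R1 ← R1 / (-13/5).
R2 ← R2 + 27/10·R1.
R3 ← R3 − 21/10·R1.
R4 ← R4 + 7/2·R1.
R5 ← R5 − 4·R1.
R2 ← R2 / (517/65).
R1 ← R1 − 20/13·R2.
R3 ← R3 + 353/65·R2.
R4 ← R4 − 337/65·R2.
R5 ← R5 + 132/13·R2.
R3 ← R3 / (-8747/5170).
R1 ← R1 + 411/1034·R3.
R2 ← R2 − 1103/2068·R3.
R4 ← R4 − 4693/2585·R3.
R5 ← R5 − 217/235·R3.
R4 ← R4 / (123434/43735).
R1 ← R1 + 17805/17494·R4.
R2 ← R2 − 2069/34988·R4.
R3 ← R3 + 8670/8747·R4.
R5 ← R5 − 180726/43735·R4.
R5 ← R5 / (-895818/308585).
R1 ← R1 − 792929/493736·R5.
R2 ← R2 + 682073/987472·R5.
R3 ← R3 − 194511/123434·R5.
R4 ← R4 − 59675/246868·R5.
Reading off the reduced rows gives x_1 = -3, x_2 = 5, x_3 = -4, x_4 = -2, x_5 = -2.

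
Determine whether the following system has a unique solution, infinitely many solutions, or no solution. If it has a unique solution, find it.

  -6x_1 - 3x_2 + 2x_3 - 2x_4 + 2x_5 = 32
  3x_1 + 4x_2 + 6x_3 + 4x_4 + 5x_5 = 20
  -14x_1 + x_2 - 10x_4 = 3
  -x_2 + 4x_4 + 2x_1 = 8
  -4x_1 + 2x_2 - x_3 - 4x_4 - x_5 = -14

no solution

Row-reduce:
R1 ← R1 / (-6).
R2 ← R2 − 3·R1.
R3 ← R3 + 14·R1.
R4 ← R4 − 2·R1.
R5 ← R5 + 4·R1.
R2 ← R2 / (5/2).
R1 ← R1 − 1/2·R2.
R3 ← R3 − 8·R2.
R4 ← R4 + 2·R2.
R5 ← R5 − 4·R2.
R3 ← R3 / (-406/15).
R1 ← R1 + 26/15·R3.
R2 ← R2 − 14/5·R3.
R4 ← R4 − 94/15·R3.
R5 ← R5 + 203/15·R3.
R4 ← R4 / (66/29).
R1 ← R1 − 20/29·R4.
R2 ← R2 + 10/29·R4.
R3 ← R3 − 16/29·R4.
Row 5 reduces to 0 = 1/2, a contradiction. The system is inconsistent.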